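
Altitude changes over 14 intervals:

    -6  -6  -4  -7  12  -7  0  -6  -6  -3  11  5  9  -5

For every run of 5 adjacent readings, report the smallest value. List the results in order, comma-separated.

-7, -7, -7, -7, -7, -7, -6, -6, -6, -5

Sliding a size-5 window across the 14 values:
(-6, -6, -4, -7, 12) → min -7
(-6, -4, -7, 12, -7) → min -7
(-4, -7, 12, -7, 0) → min -7
(-7, 12, -7, 0, -6) → min -7
(12, -7, 0, -6, -6) → min -7
(-7, 0, -6, -6, -3) → min -7
(0, -6, -6, -3, 11) → min -6
(-6, -6, -3, 11, 5) → min -6
(-6, -3, 11, 5, 9) → min -6
(-3, 11, 5, 9, -5) → min -5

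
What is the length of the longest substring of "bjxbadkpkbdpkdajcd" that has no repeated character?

7

[b] len 1
[b, j] len 2
[b, j, x] len 3
[j, x, b] len 3
[j, x, b, a] len 4
[j, x, b, a, d] len 5
[j, x, b, a, d, k] len 6
[j, x, b, a, d, k, p] len 7
[p, k] len 2
[p, k, b] len 3
[p, k, b, d] len 4
[k, b, d, p] len 4
[b, d, p, k] len 4
[p, k, d] len 3
[p, k, d, a] len 4
[p, k, d, a, j] len 5
[p, k, d, a, j, c] len 6
[a, j, c, d] len 4
Longest all-distinct length: 7.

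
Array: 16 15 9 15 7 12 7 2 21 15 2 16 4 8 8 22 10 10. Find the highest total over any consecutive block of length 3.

[16, 15, 9] → sum 40
[15, 9, 15] → sum 39
[9, 15, 7] → sum 31
[15, 7, 12] → sum 34
[7, 12, 7] → sum 26
[12, 7, 2] → sum 21
[7, 2, 21] → sum 30
[2, 21, 15] → sum 38
[21, 15, 2] → sum 38
[15, 2, 16] → sum 33
[2, 16, 4] → sum 22
[16, 4, 8] → sum 28
[4, 8, 8] → sum 20
[8, 8, 22] → sum 38
[8, 22, 10] → sum 40
[22, 10, 10] → sum 42
Highest of these is 42.

42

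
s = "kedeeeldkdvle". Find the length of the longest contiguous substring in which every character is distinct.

add k: [k] len 1
add e: [k, e] len 2
add d: [k, e, d] len 3
add e (repeat e, move left end past it): [d, e] len 2
add e (repeat e, move left end past it): [e] len 1
add e (repeat e, move left end past it): [e] len 1
add l: [e, l] len 2
add d: [e, l, d] len 3
add k: [e, l, d, k] len 4
add d (repeat d, move left end past it): [k, d] len 2
add v: [k, d, v] len 3
add l: [k, d, v, l] len 4
add e: [k, d, v, l, e] len 5
Longest all-distinct length: 5.

5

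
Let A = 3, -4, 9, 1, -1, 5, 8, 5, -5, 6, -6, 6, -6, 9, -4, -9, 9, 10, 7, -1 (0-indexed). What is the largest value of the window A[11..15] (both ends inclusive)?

9

Elements at indices 11..15: 6, -6, 9, -4, -9
max(6, -6, 9, -4, -9) = 9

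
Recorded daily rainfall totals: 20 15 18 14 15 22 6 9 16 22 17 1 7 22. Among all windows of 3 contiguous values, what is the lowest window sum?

Each size-3 window and its sum:
20 15 18 → sum 53
15 18 14 → sum 47
18 14 15 → sum 47
14 15 22 → sum 51
15 22 6 → sum 43
22 6 9 → sum 37
6 9 16 → sum 31
9 16 22 → sum 47
16 22 17 → sum 55
22 17 1 → sum 40
17 1 7 → sum 25
1 7 22 → sum 30
Lowest of these is 25.

25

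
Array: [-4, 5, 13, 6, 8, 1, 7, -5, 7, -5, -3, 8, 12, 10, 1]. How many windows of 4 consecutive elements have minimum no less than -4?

6

-4 5 13 6 → min -4  ≥ -4 ✓
5 13 6 8 → min 5  ≥ -4 ✓
13 6 8 1 → min 1  ≥ -4 ✓
6 8 1 7 → min 1  ≥ -4 ✓
8 1 7 -5 → min -5
1 7 -5 7 → min -5
7 -5 7 -5 → min -5
-5 7 -5 -3 → min -5
7 -5 -3 8 → min -5
-5 -3 8 12 → min -5
-3 8 12 10 → min -3  ≥ -4 ✓
8 12 10 1 → min 1  ≥ -4 ✓
6 windows satisfy the condition.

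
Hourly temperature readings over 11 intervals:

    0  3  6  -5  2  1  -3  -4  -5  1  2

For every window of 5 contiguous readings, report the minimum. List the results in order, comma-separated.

-5, -5, -5, -5, -5, -5, -5

0 3 6 -5 2 → min -5
3 6 -5 2 1 → min -5
6 -5 2 1 -3 → min -5
-5 2 1 -3 -4 → min -5
2 1 -3 -4 -5 → min -5
1 -3 -4 -5 1 → min -5
-3 -4 -5 1 2 → min -5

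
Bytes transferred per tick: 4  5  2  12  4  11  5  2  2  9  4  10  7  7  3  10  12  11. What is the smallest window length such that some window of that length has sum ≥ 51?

7

Extend right; whenever the sum reaches 51, record the length and shrink from the left:
add 4: running sum 4 < 51
add 5: running sum 9 < 51
add 2: running sum 11 < 51
add 12: running sum 23 < 51
add 4: running sum 27 < 51
add 11: running sum 38 < 51
add 5: running sum 43 < 51
add 2: running sum 45 < 51
add 2: running sum 47 < 51
end 9: [5, 2, 12, 4, 11, 5, 2, 2, 9] sum 52, len 9
end 10: [2, 12, 4, 11, 5, 2, 2, 9, 4] sum 51, len 9
end 11: [12, 4, 11, 5, 2, 2, 9, 4, 10] sum 59, len 9
end 12: [4, 11, 5, 2, 2, 9, 4, 10, 7] sum 54, len 9
end 13: [11, 5, 2, 2, 9, 4, 10, 7, 7] sum 57, len 9
end 14: [11, 5, 2, 2, 9, 4, 10, 7, 7, 3] sum 60, len 10
end 15: [2, 9, 4, 10, 7, 7, 3, 10] sum 52, len 8
end 16: [4, 10, 7, 7, 3, 10, 12] sum 53, len 7
end 17: [10, 7, 7, 3, 10, 12, 11] sum 60, len 7
Shortest qualifying length: 7.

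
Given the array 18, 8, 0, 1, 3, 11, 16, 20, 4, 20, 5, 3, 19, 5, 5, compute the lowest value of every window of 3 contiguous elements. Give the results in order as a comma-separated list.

0, 0, 0, 1, 3, 11, 4, 4, 4, 3, 3, 3, 5

Sliding a size-3 window across the 15 values:
(18, 8, 0) → min 0
(8, 0, 1) → min 0
(0, 1, 3) → min 0
(1, 3, 11) → min 1
(3, 11, 16) → min 3
(11, 16, 20) → min 11
(16, 20, 4) → min 4
(20, 4, 20) → min 4
(4, 20, 5) → min 4
(20, 5, 3) → min 3
(5, 3, 19) → min 3
(3, 19, 5) → min 3
(19, 5, 5) → min 5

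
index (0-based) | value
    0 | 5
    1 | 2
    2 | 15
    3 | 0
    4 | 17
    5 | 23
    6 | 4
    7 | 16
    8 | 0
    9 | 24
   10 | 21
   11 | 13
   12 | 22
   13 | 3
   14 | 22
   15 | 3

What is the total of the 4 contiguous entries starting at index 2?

Elements at indices 2..5: 15, 0, 17, 23
sum(15, 0, 17, 23) = 55

55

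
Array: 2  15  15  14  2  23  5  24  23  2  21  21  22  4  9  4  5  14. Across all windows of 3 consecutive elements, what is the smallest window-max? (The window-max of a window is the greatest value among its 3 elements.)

(2, 15, 15) → max 15
(15, 15, 14) → max 15
(15, 14, 2) → max 15
(14, 2, 23) → max 23
(2, 23, 5) → max 23
(23, 5, 24) → max 24
(5, 24, 23) → max 24
(24, 23, 2) → max 24
(23, 2, 21) → max 23
(2, 21, 21) → max 21
(21, 21, 22) → max 22
(21, 22, 4) → max 22
(22, 4, 9) → max 22
(4, 9, 4) → max 9
(9, 4, 5) → max 9
(4, 5, 14) → max 14
Smallest of these is 9.

9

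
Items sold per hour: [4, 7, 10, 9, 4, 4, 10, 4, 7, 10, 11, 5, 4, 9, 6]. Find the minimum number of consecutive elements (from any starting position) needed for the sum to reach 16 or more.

2

add 4: running sum 4 < 16
add 7: running sum 11 < 16
add 10: shortest ending here [7, 10] sum 17, len 2
add 9: shortest ending here [10, 9] sum 19, len 2
add 4: shortest ending here [10, 9, 4] sum 23, len 3
add 4: shortest ending here [9, 4, 4] sum 17, len 3
add 10: shortest ending here [4, 4, 10] sum 18, len 3
add 4: shortest ending here [4, 10, 4] sum 18, len 3
add 7: shortest ending here [10, 4, 7] sum 21, len 3
add 10: shortest ending here [7, 10] sum 17, len 2
add 11: shortest ending here [10, 11] sum 21, len 2
add 5: shortest ending here [11, 5] sum 16, len 2
add 4: shortest ending here [11, 5, 4] sum 20, len 3
add 9: shortest ending here [5, 4, 9] sum 18, len 3
add 6: shortest ending here [4, 9, 6] sum 19, len 3
Shortest qualifying length: 2.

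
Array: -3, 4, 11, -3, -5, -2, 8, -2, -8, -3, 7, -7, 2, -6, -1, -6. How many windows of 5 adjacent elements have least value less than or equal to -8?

[-3, 4, 11, -3, -5] → min -5
[4, 11, -3, -5, -2] → min -5
[11, -3, -5, -2, 8] → min -5
[-3, -5, -2, 8, -2] → min -5
[-5, -2, 8, -2, -8] → min -8  ≤ -8 ✓
[-2, 8, -2, -8, -3] → min -8  ≤ -8 ✓
[8, -2, -8, -3, 7] → min -8  ≤ -8 ✓
[-2, -8, -3, 7, -7] → min -8  ≤ -8 ✓
[-8, -3, 7, -7, 2] → min -8  ≤ -8 ✓
[-3, 7, -7, 2, -6] → min -7
[7, -7, 2, -6, -1] → min -7
[-7, 2, -6, -1, -6] → min -7
5 windows satisfy the condition.

5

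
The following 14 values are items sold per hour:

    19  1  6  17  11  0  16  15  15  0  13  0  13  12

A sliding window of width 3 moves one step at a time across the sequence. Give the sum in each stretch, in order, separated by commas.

19 1 6 → sum 26
1 6 17 → sum 24
6 17 11 → sum 34
17 11 0 → sum 28
11 0 16 → sum 27
0 16 15 → sum 31
16 15 15 → sum 46
15 15 0 → sum 30
15 0 13 → sum 28
0 13 0 → sum 13
13 0 13 → sum 26
0 13 12 → sum 25

26, 24, 34, 28, 27, 31, 46, 30, 28, 13, 26, 25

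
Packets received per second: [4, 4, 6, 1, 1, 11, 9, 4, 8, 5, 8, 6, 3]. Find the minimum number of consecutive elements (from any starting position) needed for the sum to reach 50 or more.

7

add 4: running sum 4 < 50
add 4: running sum 8 < 50
add 6: running sum 14 < 50
add 1: running sum 15 < 50
add 1: running sum 16 < 50
add 11: running sum 27 < 50
add 9: running sum 36 < 50
add 4: running sum 40 < 50
add 8: running sum 48 < 50
end 9: [4, 4, 6, 1, 1, 11, 9, 4, 8, 5] sum 53, len 10
end 10: [6, 1, 1, 11, 9, 4, 8, 5, 8] sum 53, len 9
end 11: [11, 9, 4, 8, 5, 8, 6] sum 51, len 7
end 12: [11, 9, 4, 8, 5, 8, 6, 3] sum 54, len 8
Shortest qualifying length: 7.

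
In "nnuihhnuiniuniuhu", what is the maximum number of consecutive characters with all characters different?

[n] len 1
[n] len 1
[n, u] len 2
[n, u, i] len 3
[n, u, i, h] len 4
[h] len 1
[h, n] len 2
[h, n, u] len 3
[h, n, u, i] len 4
[u, i, n] len 3
[n, i] len 2
[n, i, u] len 3
[i, u, n] len 3
[u, n, i] len 3
[n, i, u] len 3
[n, i, u, h] len 4
[h, u] len 2
Longest all-distinct length: 4.

4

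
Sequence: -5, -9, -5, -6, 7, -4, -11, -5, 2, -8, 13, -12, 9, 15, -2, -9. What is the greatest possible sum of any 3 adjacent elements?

22

[-5, -9, -5] → sum -19
[-9, -5, -6] → sum -20
[-5, -6, 7] → sum -4
[-6, 7, -4] → sum -3
[7, -4, -11] → sum -8
[-4, -11, -5] → sum -20
[-11, -5, 2] → sum -14
[-5, 2, -8] → sum -11
[2, -8, 13] → sum 7
[-8, 13, -12] → sum -7
[13, -12, 9] → sum 10
[-12, 9, 15] → sum 12
[9, 15, -2] → sum 22
[15, -2, -9] → sum 4
Greatest of these is 22.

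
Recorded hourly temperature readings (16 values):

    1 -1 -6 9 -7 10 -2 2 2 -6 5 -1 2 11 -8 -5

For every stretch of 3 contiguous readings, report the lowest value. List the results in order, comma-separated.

-6, -6, -7, -7, -7, -2, -2, -6, -6, -6, -1, -1, -8, -8

1 -1 -6 → min -6
-1 -6 9 → min -6
-6 9 -7 → min -7
9 -7 10 → min -7
-7 10 -2 → min -7
10 -2 2 → min -2
-2 2 2 → min -2
2 2 -6 → min -6
2 -6 5 → min -6
-6 5 -1 → min -6
5 -1 2 → min -1
-1 2 11 → min -1
2 11 -8 → min -8
11 -8 -5 → min -8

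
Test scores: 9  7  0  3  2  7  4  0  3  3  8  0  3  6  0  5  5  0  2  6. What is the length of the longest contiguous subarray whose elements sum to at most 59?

Extend to the right; shrink from the left whenever the sum exceeds 59:
add 9: [9] sum 9, len 1
add 7: [9, 7] sum 16, len 2
add 0: [9, 7, 0] sum 16, len 3
add 3: [9, 7, 0, 3] sum 19, len 4
add 2: [9, 7, 0, 3, 2] sum 21, len 5
add 7: [9, 7, 0, 3, 2, 7] sum 28, len 6
add 4: [9, 7, 0, 3, 2, 7, 4] sum 32, len 7
add 0: [9, 7, 0, 3, 2, 7, 4, 0] sum 32, len 8
add 3: [9, 7, 0, 3, 2, 7, 4, 0, 3] sum 35, len 9
add 3: [9, 7, 0, 3, 2, 7, 4, 0, 3, 3] sum 38, len 10
add 8: [9, 7, 0, 3, 2, 7, 4, 0, 3, 3, 8] sum 46, len 11
add 0: [9, 7, 0, 3, 2, 7, 4, 0, 3, 3, 8, 0] sum 46, len 12
add 3: [9, 7, 0, 3, 2, 7, 4, 0, 3, 3, 8, 0, 3] sum 49, len 13
add 6: [9, 7, 0, 3, 2, 7, 4, 0, 3, 3, 8, 0, 3, 6] sum 55, len 14
add 0: [9, 7, 0, 3, 2, 7, 4, 0, 3, 3, 8, 0, 3, 6, 0] sum 55, len 15
add 5: [7, 0, 3, 2, 7, 4, 0, 3, 3, 8, 0, 3, 6, 0, 5] sum 51, len 15
add 5: [7, 0, 3, 2, 7, 4, 0, 3, 3, 8, 0, 3, 6, 0, 5, 5] sum 56, len 16
add 0: [7, 0, 3, 2, 7, 4, 0, 3, 3, 8, 0, 3, 6, 0, 5, 5, 0] sum 56, len 17
add 2: [7, 0, 3, 2, 7, 4, 0, 3, 3, 8, 0, 3, 6, 0, 5, 5, 0, 2] sum 58, len 18
add 6: [0, 3, 2, 7, 4, 0, 3, 3, 8, 0, 3, 6, 0, 5, 5, 0, 2, 6] sum 57, len 18
Longest length seen: 18.

18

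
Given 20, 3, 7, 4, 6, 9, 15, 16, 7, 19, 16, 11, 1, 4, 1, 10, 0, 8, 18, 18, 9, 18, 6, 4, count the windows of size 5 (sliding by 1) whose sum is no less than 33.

[20, 3, 7, 4, 6] → sum 40  ≥ 33 ✓
[3, 7, 4, 6, 9] → sum 29
[7, 4, 6, 9, 15] → sum 41  ≥ 33 ✓
[4, 6, 9, 15, 16] → sum 50  ≥ 33 ✓
[6, 9, 15, 16, 7] → sum 53  ≥ 33 ✓
[9, 15, 16, 7, 19] → sum 66  ≥ 33 ✓
[15, 16, 7, 19, 16] → sum 73  ≥ 33 ✓
[16, 7, 19, 16, 11] → sum 69  ≥ 33 ✓
[7, 19, 16, 11, 1] → sum 54  ≥ 33 ✓
[19, 16, 11, 1, 4] → sum 51  ≥ 33 ✓
[16, 11, 1, 4, 1] → sum 33  ≥ 33 ✓
[11, 1, 4, 1, 10] → sum 27
[1, 4, 1, 10, 0] → sum 16
[4, 1, 10, 0, 8] → sum 23
[1, 10, 0, 8, 18] → sum 37  ≥ 33 ✓
[10, 0, 8, 18, 18] → sum 54  ≥ 33 ✓
[0, 8, 18, 18, 9] → sum 53  ≥ 33 ✓
[8, 18, 18, 9, 18] → sum 71  ≥ 33 ✓
[18, 18, 9, 18, 6] → sum 69  ≥ 33 ✓
[18, 9, 18, 6, 4] → sum 55  ≥ 33 ✓
16 windows satisfy the condition.

16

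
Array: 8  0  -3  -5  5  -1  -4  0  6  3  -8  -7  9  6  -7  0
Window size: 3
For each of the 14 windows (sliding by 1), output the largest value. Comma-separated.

8, 0, 5, 5, 5, 0, 6, 6, 6, 3, 9, 9, 9, 6

8 0 -3 → max 8
0 -3 -5 → max 0
-3 -5 5 → max 5
-5 5 -1 → max 5
5 -1 -4 → max 5
-1 -4 0 → max 0
-4 0 6 → max 6
0 6 3 → max 6
6 3 -8 → max 6
3 -8 -7 → max 3
-8 -7 9 → max 9
-7 9 6 → max 9
9 6 -7 → max 9
6 -7 0 → max 6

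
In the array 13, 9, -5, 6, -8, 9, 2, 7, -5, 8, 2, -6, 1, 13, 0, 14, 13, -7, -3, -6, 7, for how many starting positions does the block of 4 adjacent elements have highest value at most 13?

(13, 9, -5, 6) → max 13  ≤ 13 ✓
(9, -5, 6, -8) → max 9  ≤ 13 ✓
(-5, 6, -8, 9) → max 9  ≤ 13 ✓
(6, -8, 9, 2) → max 9  ≤ 13 ✓
(-8, 9, 2, 7) → max 9  ≤ 13 ✓
(9, 2, 7, -5) → max 9  ≤ 13 ✓
(2, 7, -5, 8) → max 8  ≤ 13 ✓
(7, -5, 8, 2) → max 8  ≤ 13 ✓
(-5, 8, 2, -6) → max 8  ≤ 13 ✓
(8, 2, -6, 1) → max 8  ≤ 13 ✓
(2, -6, 1, 13) → max 13  ≤ 13 ✓
(-6, 1, 13, 0) → max 13  ≤ 13 ✓
(1, 13, 0, 14) → max 14
(13, 0, 14, 13) → max 14
(0, 14, 13, -7) → max 14
(14, 13, -7, -3) → max 14
(13, -7, -3, -6) → max 13  ≤ 13 ✓
(-7, -3, -6, 7) → max 7  ≤ 13 ✓
14 windows satisfy the condition.

14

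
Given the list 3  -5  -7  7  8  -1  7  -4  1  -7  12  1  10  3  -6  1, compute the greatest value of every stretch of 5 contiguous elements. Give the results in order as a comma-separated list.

8, 8, 8, 8, 8, 7, 12, 12, 12, 12, 12, 10

3 -5 -7 7 8 → max 8
-5 -7 7 8 -1 → max 8
-7 7 8 -1 7 → max 8
7 8 -1 7 -4 → max 8
8 -1 7 -4 1 → max 8
-1 7 -4 1 -7 → max 7
7 -4 1 -7 12 → max 12
-4 1 -7 12 1 → max 12
1 -7 12 1 10 → max 12
-7 12 1 10 3 → max 12
12 1 10 3 -6 → max 12
1 10 3 -6 1 → max 10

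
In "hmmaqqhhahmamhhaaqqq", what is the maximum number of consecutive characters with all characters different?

3

[h] len 1
[h, m] len 2
[m] len 1
[m, a] len 2
[m, a, q] len 3
[q] len 1
[q, h] len 2
[h] len 1
[h, a] len 2
[a, h] len 2
[a, h, m] len 3
[h, m, a] len 3
[a, m] len 2
[a, m, h] len 3
[h] len 1
[h, a] len 2
[a] len 1
[a, q] len 2
[q] len 1
[q] len 1
Longest all-distinct length: 3.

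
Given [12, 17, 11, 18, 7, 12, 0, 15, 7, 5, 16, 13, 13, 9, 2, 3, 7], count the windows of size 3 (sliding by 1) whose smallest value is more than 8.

4

12 17 11 → min 11  > 8 ✓
17 11 18 → min 11  > 8 ✓
11 18 7 → min 7
18 7 12 → min 7
7 12 0 → min 0
12 0 15 → min 0
0 15 7 → min 0
15 7 5 → min 5
7 5 16 → min 5
5 16 13 → min 5
16 13 13 → min 13  > 8 ✓
13 13 9 → min 9  > 8 ✓
13 9 2 → min 2
9 2 3 → min 2
2 3 7 → min 2
4 windows satisfy the condition.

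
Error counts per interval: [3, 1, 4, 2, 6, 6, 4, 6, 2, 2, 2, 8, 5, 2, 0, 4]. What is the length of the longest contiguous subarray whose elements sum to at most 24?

[3] sum 3 len 1
[3, 1] sum 4 len 2
[3, 1, 4] sum 8 len 3
[3, 1, 4, 2] sum 10 len 4
[3, 1, 4, 2, 6] sum 16 len 5
[3, 1, 4, 2, 6, 6] sum 22 len 6
[1, 4, 2, 6, 6, 4] sum 23 len 6
[2, 6, 6, 4, 6] sum 24 len 5
[6, 6, 4, 6, 2] sum 24 len 5
[6, 4, 6, 2, 2] sum 20 len 5
[6, 4, 6, 2, 2, 2] sum 22 len 6
[4, 6, 2, 2, 2, 8] sum 24 len 6
[2, 2, 2, 8, 5] sum 19 len 5
[2, 2, 2, 8, 5, 2] sum 21 len 6
[2, 2, 2, 8, 5, 2, 0] sum 21 len 7
[2, 2, 8, 5, 2, 0, 4] sum 23 len 7
Longest length seen: 7.

7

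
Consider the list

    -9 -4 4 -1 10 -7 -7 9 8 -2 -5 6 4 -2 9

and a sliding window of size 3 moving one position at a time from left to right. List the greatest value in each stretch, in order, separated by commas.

4, 4, 10, 10, 10, 9, 9, 9, 8, 6, 6, 6, 9

Sliding a size-3 window across the 15 values:
[-9, -4, 4] → max 4
[-4, 4, -1] → max 4
[4, -1, 10] → max 10
[-1, 10, -7] → max 10
[10, -7, -7] → max 10
[-7, -7, 9] → max 9
[-7, 9, 8] → max 9
[9, 8, -2] → max 9
[8, -2, -5] → max 8
[-2, -5, 6] → max 6
[-5, 6, 4] → max 6
[6, 4, -2] → max 6
[4, -2, 9] → max 9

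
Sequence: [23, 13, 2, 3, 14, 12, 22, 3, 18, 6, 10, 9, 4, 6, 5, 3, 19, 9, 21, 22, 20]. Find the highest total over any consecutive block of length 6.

94

Each size-6 window and its sum:
23 13 2 3 14 12 → sum 67
13 2 3 14 12 22 → sum 66
2 3 14 12 22 3 → sum 56
3 14 12 22 3 18 → sum 72
14 12 22 3 18 6 → sum 75
12 22 3 18 6 10 → sum 71
22 3 18 6 10 9 → sum 68
3 18 6 10 9 4 → sum 50
18 6 10 9 4 6 → sum 53
6 10 9 4 6 5 → sum 40
10 9 4 6 5 3 → sum 37
9 4 6 5 3 19 → sum 46
4 6 5 3 19 9 → sum 46
6 5 3 19 9 21 → sum 63
5 3 19 9 21 22 → sum 79
3 19 9 21 22 20 → sum 94
Highest of these is 94.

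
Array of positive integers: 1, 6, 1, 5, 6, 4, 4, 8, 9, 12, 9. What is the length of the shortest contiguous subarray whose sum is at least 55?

add 1: running sum 1 < 55
add 6: running sum 7 < 55
add 1: running sum 8 < 55
add 5: running sum 13 < 55
add 6: running sum 19 < 55
add 4: running sum 23 < 55
add 4: running sum 27 < 55
add 8: running sum 35 < 55
add 9: running sum 44 < 55
add 12: shortest ending here [6, 1, 5, 6, 4, 4, 8, 9, 12] sum 55, len 9
add 9: shortest ending here [5, 6, 4, 4, 8, 9, 12, 9] sum 57, len 8
Shortest qualifying length: 8.

8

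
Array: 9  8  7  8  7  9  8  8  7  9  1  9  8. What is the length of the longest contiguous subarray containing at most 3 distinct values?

10

Extend right; when distinct count exceeds 3, shrink from the left:
[9] 1 distinct, len 1
[9, 8] 2 distinct, len 2
[9, 8, 7] 3 distinct, len 3
[9, 8, 7, 8] 3 distinct, len 4
[9, 8, 7, 8, 7] 3 distinct, len 5
[9, 8, 7, 8, 7, 9] 3 distinct, len 6
[9, 8, 7, 8, 7, 9, 8] 3 distinct, len 7
[9, 8, 7, 8, 7, 9, 8, 8] 3 distinct, len 8
[9, 8, 7, 8, 7, 9, 8, 8, 7] 3 distinct, len 9
[9, 8, 7, 8, 7, 9, 8, 8, 7, 9] 3 distinct, len 10
[7, 9, 1] 3 distinct, len 3
[7, 9, 1, 9] 3 distinct, len 4
[9, 1, 9, 8] 3 distinct, len 4
Longest length with ≤3 distinct: 10.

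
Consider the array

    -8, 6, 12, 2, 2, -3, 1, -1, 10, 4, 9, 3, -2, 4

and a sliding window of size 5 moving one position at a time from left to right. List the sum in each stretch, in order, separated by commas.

14, 19, 14, 1, 9, 11, 23, 25, 24, 18

-8 6 12 2 2 → sum 14
6 12 2 2 -3 → sum 19
12 2 2 -3 1 → sum 14
2 2 -3 1 -1 → sum 1
2 -3 1 -1 10 → sum 9
-3 1 -1 10 4 → sum 11
1 -1 10 4 9 → sum 23
-1 10 4 9 3 → sum 25
10 4 9 3 -2 → sum 24
4 9 3 -2 4 → sum 18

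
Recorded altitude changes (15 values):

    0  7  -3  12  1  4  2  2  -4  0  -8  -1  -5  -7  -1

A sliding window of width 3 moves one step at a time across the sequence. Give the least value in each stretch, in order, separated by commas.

0 7 -3 → min -3
7 -3 12 → min -3
-3 12 1 → min -3
12 1 4 → min 1
1 4 2 → min 1
4 2 2 → min 2
2 2 -4 → min -4
2 -4 0 → min -4
-4 0 -8 → min -8
0 -8 -1 → min -8
-8 -1 -5 → min -8
-1 -5 -7 → min -7
-5 -7 -1 → min -7

-3, -3, -3, 1, 1, 2, -4, -4, -8, -8, -8, -7, -7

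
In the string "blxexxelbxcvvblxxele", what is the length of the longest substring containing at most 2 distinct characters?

[b] 1 distinct, len 1
[b, l] 2 distinct, len 2
[l, x] 2 distinct, len 2
[x, e] 2 distinct, len 2
[x, e, x] 2 distinct, len 3
[x, e, x, x] 2 distinct, len 4
[x, e, x, x, e] 2 distinct, len 5
[e, l] 2 distinct, len 2
[l, b] 2 distinct, len 2
[b, x] 2 distinct, len 2
[x, c] 2 distinct, len 2
[c, v] 2 distinct, len 2
[c, v, v] 2 distinct, len 3
[v, v, b] 2 distinct, len 3
[b, l] 2 distinct, len 2
[l, x] 2 distinct, len 2
[l, x, x] 2 distinct, len 3
[x, x, e] 2 distinct, len 3
[e, l] 2 distinct, len 2
[e, l, e] 2 distinct, len 3
Longest length with ≤2 distinct: 5.

5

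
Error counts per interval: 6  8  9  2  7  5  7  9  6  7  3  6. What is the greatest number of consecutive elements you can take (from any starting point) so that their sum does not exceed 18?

3

Extend to the right; shrink from the left whenever the sum exceeds 18:
[6] sum 6 len 1
[6, 8] sum 14 len 2
[8, 9] sum 17 len 2
[9, 2] sum 11 len 2
[9, 2, 7] sum 18 len 3
[2, 7, 5] sum 14 len 3
[5, 7] sum 12 len 2
[7, 9] sum 16 len 2
[9, 6] sum 15 len 2
[6, 7] sum 13 len 2
[6, 7, 3] sum 16 len 3
[7, 3, 6] sum 16 len 3
Longest length seen: 3.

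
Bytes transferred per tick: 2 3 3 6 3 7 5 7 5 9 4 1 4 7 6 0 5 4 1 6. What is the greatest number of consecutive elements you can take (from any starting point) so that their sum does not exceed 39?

10

Extend to the right; shrink from the left whenever the sum exceeds 39:
→ 2: sum 2, len 1
→ 3: sum 5, len 2
→ 3: sum 8, len 3
→ 6: sum 14, len 4
→ 3: sum 17, len 5
→ 7: sum 24, len 6
→ 5: sum 29, len 7
→ 7: sum 36, len 8
→ 5 (dropped 2): sum 39, len 8
→ 9 (dropped 3, 3, 6): sum 36, len 6
→ 4 (dropped 3): sum 37, len 6
→ 1: sum 38, len 7
→ 4 (dropped 7): sum 35, len 7
→ 7 (dropped 5): sum 37, len 7
→ 6 (dropped 7): sum 36, len 7
→ 0: sum 36, len 8
→ 5 (dropped 5): sum 36, len 8
→ 4 (dropped 9): sum 31, len 8
→ 1: sum 32, len 9
→ 6: sum 38, len 10
Longest length seen: 10.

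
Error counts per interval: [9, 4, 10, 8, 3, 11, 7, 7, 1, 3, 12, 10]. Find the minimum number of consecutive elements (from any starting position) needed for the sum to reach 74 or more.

add 9: running sum 9 < 74
add 4: running sum 13 < 74
add 10: running sum 23 < 74
add 8: running sum 31 < 74
add 3: running sum 34 < 74
add 11: running sum 45 < 74
add 7: running sum 52 < 74
add 7: running sum 59 < 74
add 1: running sum 60 < 74
add 3: running sum 63 < 74
add 12: shortest ending here [9, 4, 10, 8, 3, 11, 7, 7, 1, 3, 12] sum 75, len 11
add 10: shortest ending here [4, 10, 8, 3, 11, 7, 7, 1, 3, 12, 10] sum 76, len 11
Shortest qualifying length: 11.

11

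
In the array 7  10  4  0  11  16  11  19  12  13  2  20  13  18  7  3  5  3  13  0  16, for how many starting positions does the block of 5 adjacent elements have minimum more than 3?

7 10 4 0 11 → min 0
10 4 0 11 16 → min 0
4 0 11 16 11 → min 0
0 11 16 11 19 → min 0
11 16 11 19 12 → min 11  > 3 ✓
16 11 19 12 13 → min 11  > 3 ✓
11 19 12 13 2 → min 2
19 12 13 2 20 → min 2
12 13 2 20 13 → min 2
13 2 20 13 18 → min 2
2 20 13 18 7 → min 2
20 13 18 7 3 → min 3
13 18 7 3 5 → min 3
18 7 3 5 3 → min 3
7 3 5 3 13 → min 3
3 5 3 13 0 → min 0
5 3 13 0 16 → min 0
2 windows satisfy the condition.

2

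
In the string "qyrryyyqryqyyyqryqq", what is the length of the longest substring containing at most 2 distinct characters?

6

add q: window [q] (1 distinct), len 1
add y: window [q, y] (2 distinct), len 2
add r: window [y, r] (2 distinct), len 2
add r: window [y, r, r] (2 distinct), len 3
add y: window [y, r, r, y] (2 distinct), len 4
add y: window [y, r, r, y, y] (2 distinct), len 5
add y: window [y, r, r, y, y, y] (2 distinct), len 6
add q: window [y, y, y, q] (2 distinct), len 4
add r: window [q, r] (2 distinct), len 2
add y: window [r, y] (2 distinct), len 2
add q: window [y, q] (2 distinct), len 2
add y: window [y, q, y] (2 distinct), len 3
add y: window [y, q, y, y] (2 distinct), len 4
add y: window [y, q, y, y, y] (2 distinct), len 5
add q: window [y, q, y, y, y, q] (2 distinct), len 6
add r: window [q, r] (2 distinct), len 2
add y: window [r, y] (2 distinct), len 2
add q: window [y, q] (2 distinct), len 2
add q: window [y, q, q] (2 distinct), len 3
Longest length with ≤2 distinct: 6.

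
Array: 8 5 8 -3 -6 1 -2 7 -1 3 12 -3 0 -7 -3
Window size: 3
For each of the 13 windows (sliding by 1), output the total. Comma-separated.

21, 10, -1, -8, -7, 6, 4, 9, 14, 12, 9, -10, -10

Sliding a size-3 window across the 15 values:
8 5 8 → sum 21
5 8 -3 → sum 10
8 -3 -6 → sum -1
-3 -6 1 → sum -8
-6 1 -2 → sum -7
1 -2 7 → sum 6
-2 7 -1 → sum 4
7 -1 3 → sum 9
-1 3 12 → sum 14
3 12 -3 → sum 12
12 -3 0 → sum 9
-3 0 -7 → sum -10
0 -7 -3 → sum -10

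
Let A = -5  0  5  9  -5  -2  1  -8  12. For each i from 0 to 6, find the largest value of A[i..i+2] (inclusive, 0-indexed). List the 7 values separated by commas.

Sliding a size-3 window across the 9 values:
(-5, 0, 5) → max 5
(0, 5, 9) → max 9
(5, 9, -5) → max 9
(9, -5, -2) → max 9
(-5, -2, 1) → max 1
(-2, 1, -8) → max 1
(1, -8, 12) → max 12

5, 9, 9, 9, 1, 1, 12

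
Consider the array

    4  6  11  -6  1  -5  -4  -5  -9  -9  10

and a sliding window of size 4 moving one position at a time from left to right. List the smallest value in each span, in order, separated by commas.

4 6 11 -6 → min -6
6 11 -6 1 → min -6
11 -6 1 -5 → min -6
-6 1 -5 -4 → min -6
1 -5 -4 -5 → min -5
-5 -4 -5 -9 → min -9
-4 -5 -9 -9 → min -9
-5 -9 -9 10 → min -9

-6, -6, -6, -6, -5, -9, -9, -9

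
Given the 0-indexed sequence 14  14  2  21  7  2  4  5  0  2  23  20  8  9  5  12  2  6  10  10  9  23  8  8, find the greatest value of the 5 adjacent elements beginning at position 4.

Elements at indices 4..8: 7, 2, 4, 5, 0
max(7, 2, 4, 5, 0) = 7

7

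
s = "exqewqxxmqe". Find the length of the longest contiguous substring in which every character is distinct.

[e] len 1
[e, x] len 2
[e, x, q] len 3
[x, q, e] len 3
[x, q, e, w] len 4
[e, w, q] len 3
[e, w, q, x] len 4
[x] len 1
[x, m] len 2
[x, m, q] len 3
[x, m, q, e] len 4
Longest all-distinct length: 4.

4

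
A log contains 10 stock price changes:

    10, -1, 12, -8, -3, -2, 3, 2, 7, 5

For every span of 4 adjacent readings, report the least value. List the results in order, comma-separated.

10 -1 12 -8 → min -8
-1 12 -8 -3 → min -8
12 -8 -3 -2 → min -8
-8 -3 -2 3 → min -8
-3 -2 3 2 → min -3
-2 3 2 7 → min -2
3 2 7 5 → min 2

-8, -8, -8, -8, -3, -2, 2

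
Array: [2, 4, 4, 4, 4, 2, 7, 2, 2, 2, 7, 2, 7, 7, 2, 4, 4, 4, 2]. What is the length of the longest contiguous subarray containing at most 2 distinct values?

10

add 2: window [2] (1 distinct), len 1
add 4: window [2, 4] (2 distinct), len 2
add 4: window [2, 4, 4] (2 distinct), len 3
add 4: window [2, 4, 4, 4] (2 distinct), len 4
add 4: window [2, 4, 4, 4, 4] (2 distinct), len 5
add 2: window [2, 4, 4, 4, 4, 2] (2 distinct), len 6
add 7: window [2, 7] (2 distinct), len 2
add 2: window [2, 7, 2] (2 distinct), len 3
add 2: window [2, 7, 2, 2] (2 distinct), len 4
add 2: window [2, 7, 2, 2, 2] (2 distinct), len 5
add 7: window [2, 7, 2, 2, 2, 7] (2 distinct), len 6
add 2: window [2, 7, 2, 2, 2, 7, 2] (2 distinct), len 7
add 7: window [2, 7, 2, 2, 2, 7, 2, 7] (2 distinct), len 8
add 7: window [2, 7, 2, 2, 2, 7, 2, 7, 7] (2 distinct), len 9
add 2: window [2, 7, 2, 2, 2, 7, 2, 7, 7, 2] (2 distinct), len 10
add 4: window [2, 4] (2 distinct), len 2
add 4: window [2, 4, 4] (2 distinct), len 3
add 4: window [2, 4, 4, 4] (2 distinct), len 4
add 2: window [2, 4, 4, 4, 2] (2 distinct), len 5
Longest length with ≤2 distinct: 10.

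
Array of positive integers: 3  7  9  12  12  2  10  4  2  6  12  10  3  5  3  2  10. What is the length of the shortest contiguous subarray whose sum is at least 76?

add 3: running sum 3 < 76
add 7: running sum 10 < 76
add 9: running sum 19 < 76
add 12: running sum 31 < 76
add 12: running sum 43 < 76
add 2: running sum 45 < 76
add 10: running sum 55 < 76
add 4: running sum 59 < 76
add 2: running sum 61 < 76
add 6: running sum 67 < 76
add 12: shortest ending here [7, 9, 12, 12, 2, 10, 4, 2, 6, 12] sum 76, len 10
add 10: shortest ending here [9, 12, 12, 2, 10, 4, 2, 6, 12, 10] sum 79, len 10
add 3: shortest ending here [9, 12, 12, 2, 10, 4, 2, 6, 12, 10, 3] sum 82, len 11
add 5: shortest ending here [12, 12, 2, 10, 4, 2, 6, 12, 10, 3, 5] sum 78, len 11
add 3: shortest ending here [12, 12, 2, 10, 4, 2, 6, 12, 10, 3, 5, 3] sum 81, len 12
add 2: shortest ending here [12, 12, 2, 10, 4, 2, 6, 12, 10, 3, 5, 3, 2] sum 83, len 13
add 10: shortest ending here [12, 2, 10, 4, 2, 6, 12, 10, 3, 5, 3, 2, 10] sum 81, len 13
Shortest qualifying length: 10.

10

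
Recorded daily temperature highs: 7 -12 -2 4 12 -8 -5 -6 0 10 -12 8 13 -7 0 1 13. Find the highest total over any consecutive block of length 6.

(7, -12, -2, 4, 12, -8) → sum 1
(-12, -2, 4, 12, -8, -5) → sum -11
(-2, 4, 12, -8, -5, -6) → sum -5
(4, 12, -8, -5, -6, 0) → sum -3
(12, -8, -5, -6, 0, 10) → sum 3
(-8, -5, -6, 0, 10, -12) → sum -21
(-5, -6, 0, 10, -12, 8) → sum -5
(-6, 0, 10, -12, 8, 13) → sum 13
(0, 10, -12, 8, 13, -7) → sum 12
(10, -12, 8, 13, -7, 0) → sum 12
(-12, 8, 13, -7, 0, 1) → sum 3
(8, 13, -7, 0, 1, 13) → sum 28
Highest of these is 28.

28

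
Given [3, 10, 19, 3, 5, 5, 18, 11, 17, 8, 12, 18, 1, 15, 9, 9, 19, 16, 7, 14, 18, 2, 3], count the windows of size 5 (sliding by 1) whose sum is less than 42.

[3, 10, 19, 3, 5] → sum 40  < 42 ✓
[10, 19, 3, 5, 5] → sum 42
[19, 3, 5, 5, 18] → sum 50
[3, 5, 5, 18, 11] → sum 42
[5, 5, 18, 11, 17] → sum 56
[5, 18, 11, 17, 8] → sum 59
[18, 11, 17, 8, 12] → sum 66
[11, 17, 8, 12, 18] → sum 66
[17, 8, 12, 18, 1] → sum 56
[8, 12, 18, 1, 15] → sum 54
[12, 18, 1, 15, 9] → sum 55
[18, 1, 15, 9, 9] → sum 52
[1, 15, 9, 9, 19] → sum 53
[15, 9, 9, 19, 16] → sum 68
[9, 9, 19, 16, 7] → sum 60
[9, 19, 16, 7, 14] → sum 65
[19, 16, 7, 14, 18] → sum 74
[16, 7, 14, 18, 2] → sum 57
[7, 14, 18, 2, 3] → sum 44
1 window satisfy the condition.

1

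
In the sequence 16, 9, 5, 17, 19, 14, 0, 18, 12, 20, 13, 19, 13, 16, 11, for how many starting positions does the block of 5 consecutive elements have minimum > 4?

6

(16, 9, 5, 17, 19) → min 5  > 4 ✓
(9, 5, 17, 19, 14) → min 5  > 4 ✓
(5, 17, 19, 14, 0) → min 0
(17, 19, 14, 0, 18) → min 0
(19, 14, 0, 18, 12) → min 0
(14, 0, 18, 12, 20) → min 0
(0, 18, 12, 20, 13) → min 0
(18, 12, 20, 13, 19) → min 12  > 4 ✓
(12, 20, 13, 19, 13) → min 12  > 4 ✓
(20, 13, 19, 13, 16) → min 13  > 4 ✓
(13, 19, 13, 16, 11) → min 11  > 4 ✓
6 windows satisfy the condition.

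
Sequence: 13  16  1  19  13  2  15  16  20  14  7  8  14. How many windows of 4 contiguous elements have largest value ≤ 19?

6

[13, 16, 1, 19] → max 19  ≤ 19 ✓
[16, 1, 19, 13] → max 19  ≤ 19 ✓
[1, 19, 13, 2] → max 19  ≤ 19 ✓
[19, 13, 2, 15] → max 19  ≤ 19 ✓
[13, 2, 15, 16] → max 16  ≤ 19 ✓
[2, 15, 16, 20] → max 20
[15, 16, 20, 14] → max 20
[16, 20, 14, 7] → max 20
[20, 14, 7, 8] → max 20
[14, 7, 8, 14] → max 14  ≤ 19 ✓
6 windows satisfy the condition.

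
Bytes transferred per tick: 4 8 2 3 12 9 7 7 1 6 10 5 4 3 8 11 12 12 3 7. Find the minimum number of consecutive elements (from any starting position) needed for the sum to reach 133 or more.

add 4: running sum 4 < 133
add 8: running sum 12 < 133
add 2: running sum 14 < 133
add 3: running sum 17 < 133
add 12: running sum 29 < 133
add 9: running sum 38 < 133
add 7: running sum 45 < 133
add 7: running sum 52 < 133
add 1: running sum 53 < 133
add 6: running sum 59 < 133
add 10: running sum 69 < 133
add 5: running sum 74 < 133
add 4: running sum 78 < 133
add 3: running sum 81 < 133
add 8: running sum 89 < 133
add 11: running sum 100 < 133
add 12: running sum 112 < 133
add 12: running sum 124 < 133
add 3: running sum 127 < 133
end 19: [4, 8, 2, 3, 12, 9, 7, 7, 1, 6, 10, 5, 4, 3, 8, 11, 12, 12, 3, 7] sum 134, len 20
Shortest qualifying length: 20.

20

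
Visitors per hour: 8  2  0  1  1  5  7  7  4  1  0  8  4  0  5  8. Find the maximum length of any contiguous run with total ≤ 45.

14

→ 8: sum 8, len 1
→ 2: sum 10, len 2
→ 0: sum 10, len 3
→ 1: sum 11, len 4
→ 1: sum 12, len 5
→ 5: sum 17, len 6
→ 7: sum 24, len 7
→ 7: sum 31, len 8
→ 4: sum 35, len 9
→ 1: sum 36, len 10
→ 0: sum 36, len 11
→ 8: sum 44, len 12
→ 4 (dropped 8): sum 40, len 12
→ 0: sum 40, len 13
→ 5: sum 45, len 14
→ 8 (dropped 2, 0, 1, 1, 5): sum 44, len 10
Longest length seen: 14.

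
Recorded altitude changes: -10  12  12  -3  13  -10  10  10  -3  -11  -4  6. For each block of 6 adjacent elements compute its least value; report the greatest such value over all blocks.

Window mins for each of the 7 positions:
-10 12 12 -3 13 -10 → min -10
12 12 -3 13 -10 10 → min -10
12 -3 13 -10 10 10 → min -10
-3 13 -10 10 10 -3 → min -10
13 -10 10 10 -3 -11 → min -11
-10 10 10 -3 -11 -4 → min -11
10 10 -3 -11 -4 6 → min -11
Greatest of these is -10.

-10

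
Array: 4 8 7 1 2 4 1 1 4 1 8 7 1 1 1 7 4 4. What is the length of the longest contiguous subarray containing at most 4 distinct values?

13

Extend right; when distinct count exceeds 4, shrink from the left:
add 4: window [4] (1 distinct), len 1
add 8: window [4, 8] (2 distinct), len 2
add 7: window [4, 8, 7] (3 distinct), len 3
add 1: window [4, 8, 7, 1] (4 distinct), len 4
add 2: window [8, 7, 1, 2] (4 distinct), len 4
add 4: window [7, 1, 2, 4] (4 distinct), len 4
add 1: window [7, 1, 2, 4, 1] (4 distinct), len 5
add 1: window [7, 1, 2, 4, 1, 1] (4 distinct), len 6
add 4: window [7, 1, 2, 4, 1, 1, 4] (4 distinct), len 7
add 1: window [7, 1, 2, 4, 1, 1, 4, 1] (4 distinct), len 8
add 8: window [1, 2, 4, 1, 1, 4, 1, 8] (4 distinct), len 8
add 7: window [4, 1, 1, 4, 1, 8, 7] (4 distinct), len 7
add 1: window [4, 1, 1, 4, 1, 8, 7, 1] (4 distinct), len 8
add 1: window [4, 1, 1, 4, 1, 8, 7, 1, 1] (4 distinct), len 9
add 1: window [4, 1, 1, 4, 1, 8, 7, 1, 1, 1] (4 distinct), len 10
add 7: window [4, 1, 1, 4, 1, 8, 7, 1, 1, 1, 7] (4 distinct), len 11
add 4: window [4, 1, 1, 4, 1, 8, 7, 1, 1, 1, 7, 4] (4 distinct), len 12
add 4: window [4, 1, 1, 4, 1, 8, 7, 1, 1, 1, 7, 4, 4] (4 distinct), len 13
Longest length with ≤4 distinct: 13.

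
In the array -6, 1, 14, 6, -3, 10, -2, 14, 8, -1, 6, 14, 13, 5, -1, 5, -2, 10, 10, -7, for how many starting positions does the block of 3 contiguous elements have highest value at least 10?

15

-6 1 14 → max 14  ≥ 10 ✓
1 14 6 → max 14  ≥ 10 ✓
14 6 -3 → max 14  ≥ 10 ✓
6 -3 10 → max 10  ≥ 10 ✓
-3 10 -2 → max 10  ≥ 10 ✓
10 -2 14 → max 14  ≥ 10 ✓
-2 14 8 → max 14  ≥ 10 ✓
14 8 -1 → max 14  ≥ 10 ✓
8 -1 6 → max 8
-1 6 14 → max 14  ≥ 10 ✓
6 14 13 → max 14  ≥ 10 ✓
14 13 5 → max 14  ≥ 10 ✓
13 5 -1 → max 13  ≥ 10 ✓
5 -1 5 → max 5
-1 5 -2 → max 5
5 -2 10 → max 10  ≥ 10 ✓
-2 10 10 → max 10  ≥ 10 ✓
10 10 -7 → max 10  ≥ 10 ✓
15 windows satisfy the condition.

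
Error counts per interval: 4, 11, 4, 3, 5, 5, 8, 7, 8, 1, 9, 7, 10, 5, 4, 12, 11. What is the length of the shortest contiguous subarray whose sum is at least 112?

17

Extend right; whenever the sum reaches 112, record the length and shrink from the left:
add 4: running sum 4 < 112
add 11: running sum 15 < 112
add 4: running sum 19 < 112
add 3: running sum 22 < 112
add 5: running sum 27 < 112
add 5: running sum 32 < 112
add 8: running sum 40 < 112
add 7: running sum 47 < 112
add 8: running sum 55 < 112
add 1: running sum 56 < 112
add 9: running sum 65 < 112
add 7: running sum 72 < 112
add 10: running sum 82 < 112
add 5: running sum 87 < 112
add 4: running sum 91 < 112
add 12: running sum 103 < 112
end 16: [4, 11, 4, 3, 5, 5, 8, 7, 8, 1, 9, 7, 10, 5, 4, 12, 11] sum 114, len 17
Shortest qualifying length: 17.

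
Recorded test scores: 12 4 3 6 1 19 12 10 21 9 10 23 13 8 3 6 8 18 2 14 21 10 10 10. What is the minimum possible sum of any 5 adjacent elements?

12 4 3 6 1 → sum 26
4 3 6 1 19 → sum 33
3 6 1 19 12 → sum 41
6 1 19 12 10 → sum 48
1 19 12 10 21 → sum 63
19 12 10 21 9 → sum 71
12 10 21 9 10 → sum 62
10 21 9 10 23 → sum 73
21 9 10 23 13 → sum 76
9 10 23 13 8 → sum 63
10 23 13 8 3 → sum 57
23 13 8 3 6 → sum 53
13 8 3 6 8 → sum 38
8 3 6 8 18 → sum 43
3 6 8 18 2 → sum 37
6 8 18 2 14 → sum 48
8 18 2 14 21 → sum 63
18 2 14 21 10 → sum 65
2 14 21 10 10 → sum 57
14 21 10 10 10 → sum 65
Minimum of these is 26.

26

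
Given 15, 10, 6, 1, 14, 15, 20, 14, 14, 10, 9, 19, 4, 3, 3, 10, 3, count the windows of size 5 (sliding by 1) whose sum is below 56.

[15, 10, 6, 1, 14] → sum 46  < 56 ✓
[10, 6, 1, 14, 15] → sum 46  < 56 ✓
[6, 1, 14, 15, 20] → sum 56
[1, 14, 15, 20, 14] → sum 64
[14, 15, 20, 14, 14] → sum 77
[15, 20, 14, 14, 10] → sum 73
[20, 14, 14, 10, 9] → sum 67
[14, 14, 10, 9, 19] → sum 66
[14, 10, 9, 19, 4] → sum 56
[10, 9, 19, 4, 3] → sum 45  < 56 ✓
[9, 19, 4, 3, 3] → sum 38  < 56 ✓
[19, 4, 3, 3, 10] → sum 39  < 56 ✓
[4, 3, 3, 10, 3] → sum 23  < 56 ✓
6 windows satisfy the condition.

6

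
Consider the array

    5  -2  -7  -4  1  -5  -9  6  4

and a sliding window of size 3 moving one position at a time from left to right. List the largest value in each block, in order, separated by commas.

5, -2, 1, 1, 1, 6, 6

(5, -2, -7) → max 5
(-2, -7, -4) → max -2
(-7, -4, 1) → max 1
(-4, 1, -5) → max 1
(1, -5, -9) → max 1
(-5, -9, 6) → max 6
(-9, 6, 4) → max 6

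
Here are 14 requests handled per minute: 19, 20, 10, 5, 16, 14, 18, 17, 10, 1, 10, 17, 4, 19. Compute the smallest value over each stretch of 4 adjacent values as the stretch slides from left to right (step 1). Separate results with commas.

(19, 20, 10, 5) → min 5
(20, 10, 5, 16) → min 5
(10, 5, 16, 14) → min 5
(5, 16, 14, 18) → min 5
(16, 14, 18, 17) → min 14
(14, 18, 17, 10) → min 10
(18, 17, 10, 1) → min 1
(17, 10, 1, 10) → min 1
(10, 1, 10, 17) → min 1
(1, 10, 17, 4) → min 1
(10, 17, 4, 19) → min 4

5, 5, 5, 5, 14, 10, 1, 1, 1, 1, 4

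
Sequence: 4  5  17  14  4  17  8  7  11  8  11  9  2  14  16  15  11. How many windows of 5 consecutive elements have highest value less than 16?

(4, 5, 17, 14, 4) → max 17
(5, 17, 14, 4, 17) → max 17
(17, 14, 4, 17, 8) → max 17
(14, 4, 17, 8, 7) → max 17
(4, 17, 8, 7, 11) → max 17
(17, 8, 7, 11, 8) → max 17
(8, 7, 11, 8, 11) → max 11  < 16 ✓
(7, 11, 8, 11, 9) → max 11  < 16 ✓
(11, 8, 11, 9, 2) → max 11  < 16 ✓
(8, 11, 9, 2, 14) → max 14  < 16 ✓
(11, 9, 2, 14, 16) → max 16
(9, 2, 14, 16, 15) → max 16
(2, 14, 16, 15, 11) → max 16
4 windows satisfy the condition.

4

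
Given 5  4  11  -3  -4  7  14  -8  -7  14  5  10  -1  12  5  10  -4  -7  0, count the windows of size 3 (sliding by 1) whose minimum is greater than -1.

3

[5, 4, 11] → min 4  > -1 ✓
[4, 11, -3] → min -3
[11, -3, -4] → min -4
[-3, -4, 7] → min -4
[-4, 7, 14] → min -4
[7, 14, -8] → min -8
[14, -8, -7] → min -8
[-8, -7, 14] → min -8
[-7, 14, 5] → min -7
[14, 5, 10] → min 5  > -1 ✓
[5, 10, -1] → min -1
[10, -1, 12] → min -1
[-1, 12, 5] → min -1
[12, 5, 10] → min 5  > -1 ✓
[5, 10, -4] → min -4
[10, -4, -7] → min -7
[-4, -7, 0] → min -7
3 windows satisfy the condition.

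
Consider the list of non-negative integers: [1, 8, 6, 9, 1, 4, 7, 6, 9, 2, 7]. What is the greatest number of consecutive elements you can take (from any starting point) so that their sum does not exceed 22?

Extend to the right; shrink from the left whenever the sum exceeds 22:
→ 1: sum 1, len 1
→ 8: sum 9, len 2
→ 6: sum 15, len 3
→ 9 (dropped 1, 8): sum 15, len 2
→ 1: sum 16, len 3
→ 4: sum 20, len 4
→ 7 (dropped 6): sum 21, len 4
→ 6 (dropped 9): sum 18, len 4
→ 9 (dropped 1, 4): sum 22, len 3
→ 2 (dropped 7): sum 17, len 3
→ 7 (dropped 6): sum 18, len 3
Longest length seen: 4.

4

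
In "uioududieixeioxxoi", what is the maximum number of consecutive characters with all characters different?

add u: [u] len 1
add i: [u, i] len 2
add o: [u, i, o] len 3
add u (repeat u, move left end past it): [i, o, u] len 3
add d: [i, o, u, d] len 4
add u (repeat u, move left end past it): [d, u] len 2
add d (repeat d, move left end past it): [u, d] len 2
add i: [u, d, i] len 3
add e: [u, d, i, e] len 4
add i (repeat i, move left end past it): [e, i] len 2
add x: [e, i, x] len 3
add e (repeat e, move left end past it): [i, x, e] len 3
add i (repeat i, move left end past it): [x, e, i] len 3
add o: [x, e, i, o] len 4
add x (repeat x, move left end past it): [e, i, o, x] len 4
add x (repeat x, move left end past it): [x] len 1
add o: [x, o] len 2
add i: [x, o, i] len 3
Longest all-distinct length: 4.

4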